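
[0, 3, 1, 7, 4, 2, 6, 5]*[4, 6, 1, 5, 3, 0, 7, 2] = [4, 5, 6, 2, 3, 1, 7, 0]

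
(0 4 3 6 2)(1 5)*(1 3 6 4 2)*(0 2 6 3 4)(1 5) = (0 6 5 4 3)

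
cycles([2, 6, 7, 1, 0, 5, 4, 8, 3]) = (0 2 7 8 3 1 6 4) 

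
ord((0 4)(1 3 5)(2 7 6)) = 6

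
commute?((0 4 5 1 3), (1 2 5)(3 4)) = no:(0 4 5 1 3)*(1 2 5)(3 4) = (0 3)(1 4)(2 5), (1 2 5)(3 4)*(0 4 5 1 3) = (0 4)(1 2)(3 5)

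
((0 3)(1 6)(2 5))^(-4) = ()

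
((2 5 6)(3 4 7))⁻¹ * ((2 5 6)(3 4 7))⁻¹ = (2 5 6)(3 4 7)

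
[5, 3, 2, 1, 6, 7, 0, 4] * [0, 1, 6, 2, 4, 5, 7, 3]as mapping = [0→5, 1→2, 2→6, 3→1, 4→7, 5→3, 6→0, 7→4]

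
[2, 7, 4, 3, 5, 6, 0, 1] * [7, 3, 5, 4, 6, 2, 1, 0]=[5, 0, 6, 4, 2, 1, 7, 3]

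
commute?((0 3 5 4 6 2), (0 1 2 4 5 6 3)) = no:(0 3 5 4 6 2) * (0 1 2 4 5 6 3) = (1 2)(3 6 4), (0 1 2 4 5 6 3) * (0 3 5 4 6 2) = (0 1)(2 6 5)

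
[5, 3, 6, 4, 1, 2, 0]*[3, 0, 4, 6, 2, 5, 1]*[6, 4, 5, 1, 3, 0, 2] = [0, 2, 4, 5, 6, 3, 1]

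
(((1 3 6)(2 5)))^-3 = (2 5)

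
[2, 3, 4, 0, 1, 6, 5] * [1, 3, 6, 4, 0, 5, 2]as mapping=[0→6, 1→4, 2→0, 3→1, 4→3, 5→2, 6→5]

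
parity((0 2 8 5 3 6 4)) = even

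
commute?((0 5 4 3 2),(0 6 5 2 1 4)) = no:(0 5 4 3 2) * (0 6 5 2 1 4) = (0 2 6 5)(1 4 3),(0 6 5 2 1 4) * (0 5 4 3 2) = (0 6 4 5)(1 3 2)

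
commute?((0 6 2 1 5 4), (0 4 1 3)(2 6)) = no:(0 6 2 1 5 4)*(0 4 1 3)(2 6) = (0 2 3)(1 5), (0 4 1 3)(2 6)*(0 6 2 1 5 4) = (1 3 6)(4 5)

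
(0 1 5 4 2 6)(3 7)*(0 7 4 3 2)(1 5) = (0 5 3 4)(2 6 7)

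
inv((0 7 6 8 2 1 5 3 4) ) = (0 4 3 5 1 2 8 6 7) 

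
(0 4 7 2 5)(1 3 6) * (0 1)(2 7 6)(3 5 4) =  (0 3 2 4 6)(1 5)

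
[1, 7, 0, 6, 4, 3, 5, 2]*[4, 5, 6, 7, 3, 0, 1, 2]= [5, 2, 4, 1, 3, 7, 0, 6]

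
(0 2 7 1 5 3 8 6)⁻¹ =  (0 6 8 3 5 1 7 2)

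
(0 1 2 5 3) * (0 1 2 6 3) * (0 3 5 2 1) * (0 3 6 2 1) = (1 2)(5 6)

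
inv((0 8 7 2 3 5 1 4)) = (0 4 1 5 3 2 7 8)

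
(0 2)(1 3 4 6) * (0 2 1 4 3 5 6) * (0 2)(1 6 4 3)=(0 6 3 1 5 4 2)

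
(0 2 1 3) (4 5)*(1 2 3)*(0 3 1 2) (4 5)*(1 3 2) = (0 3 2) 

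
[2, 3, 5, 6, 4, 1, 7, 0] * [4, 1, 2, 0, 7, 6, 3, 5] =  [2, 0, 6, 3, 7, 1, 5, 4]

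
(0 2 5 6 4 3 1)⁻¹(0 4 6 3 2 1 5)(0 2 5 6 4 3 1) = (0 6 2 3 4 1 5)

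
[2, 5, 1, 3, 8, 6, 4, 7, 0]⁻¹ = [8, 2, 0, 3, 6, 1, 5, 7, 4]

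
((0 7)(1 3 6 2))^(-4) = ()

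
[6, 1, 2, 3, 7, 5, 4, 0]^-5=[7, 1, 2, 3, 6, 5, 0, 4]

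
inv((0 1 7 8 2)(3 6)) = (0 2 8 7 1)(3 6)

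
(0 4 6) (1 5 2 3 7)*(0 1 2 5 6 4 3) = (0 3 7 2) (1 6) 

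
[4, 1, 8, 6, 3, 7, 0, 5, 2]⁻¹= [6, 1, 8, 4, 0, 7, 3, 5, 2]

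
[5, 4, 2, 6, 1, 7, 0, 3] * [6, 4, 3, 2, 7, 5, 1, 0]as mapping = [0→5, 1→7, 2→3, 3→1, 4→4, 5→0, 6→6, 7→2]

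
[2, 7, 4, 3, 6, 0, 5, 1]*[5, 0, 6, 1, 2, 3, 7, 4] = [6, 4, 2, 1, 7, 5, 3, 0]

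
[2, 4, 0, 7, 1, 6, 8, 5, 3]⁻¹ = [2, 4, 0, 8, 1, 7, 5, 3, 6]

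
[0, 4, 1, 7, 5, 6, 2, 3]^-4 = [0, 4, 1, 3, 5, 6, 2, 7]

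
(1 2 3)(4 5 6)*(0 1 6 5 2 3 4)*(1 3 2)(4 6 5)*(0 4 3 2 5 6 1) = (0 2 1 5 3 6 4)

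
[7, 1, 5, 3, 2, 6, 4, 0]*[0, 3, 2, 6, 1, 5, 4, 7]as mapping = [0→7, 1→3, 2→5, 3→6, 4→2, 5→4, 6→1, 7→0]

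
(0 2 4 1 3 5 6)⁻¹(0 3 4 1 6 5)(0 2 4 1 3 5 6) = (0 6 2 5 1 3)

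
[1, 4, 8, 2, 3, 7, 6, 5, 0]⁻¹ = [8, 0, 3, 4, 1, 7, 6, 5, 2]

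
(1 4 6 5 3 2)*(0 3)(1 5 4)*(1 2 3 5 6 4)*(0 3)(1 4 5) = (0 1 2 6 4 5 3)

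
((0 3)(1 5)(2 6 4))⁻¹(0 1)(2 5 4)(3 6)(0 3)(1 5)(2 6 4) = (0 4)(1 2 6)(3 5)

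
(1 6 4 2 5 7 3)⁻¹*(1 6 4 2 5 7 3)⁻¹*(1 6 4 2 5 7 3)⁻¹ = (1 5 6 7 4 3 2)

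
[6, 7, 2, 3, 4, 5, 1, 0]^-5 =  [7, 6, 2, 3, 4, 5, 0, 1]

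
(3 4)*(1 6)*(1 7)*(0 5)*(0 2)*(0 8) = (0 5 2 8)(1 6 7)(3 4)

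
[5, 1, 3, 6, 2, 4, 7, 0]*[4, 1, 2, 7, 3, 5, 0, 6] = [5, 1, 7, 0, 2, 3, 6, 4]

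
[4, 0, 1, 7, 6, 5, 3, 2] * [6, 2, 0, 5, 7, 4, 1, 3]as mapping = [0→7, 1→6, 2→2, 3→3, 4→1, 5→4, 6→5, 7→0]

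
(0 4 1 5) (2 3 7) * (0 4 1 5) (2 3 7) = (0 1) (2 7 3) (4 5) 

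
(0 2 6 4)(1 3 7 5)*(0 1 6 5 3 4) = (0 2 5 6)(1 4)(3 7)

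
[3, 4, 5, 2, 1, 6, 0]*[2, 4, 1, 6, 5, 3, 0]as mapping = [0→6, 1→5, 2→3, 3→1, 4→4, 5→0, 6→2]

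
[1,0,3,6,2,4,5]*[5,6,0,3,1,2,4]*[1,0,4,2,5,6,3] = [3,6,2,5,1,0,4]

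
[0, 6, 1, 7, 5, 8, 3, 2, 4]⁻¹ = [0, 2, 7, 6, 8, 4, 1, 3, 5]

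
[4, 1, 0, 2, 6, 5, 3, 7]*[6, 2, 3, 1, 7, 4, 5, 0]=[7, 2, 6, 3, 5, 4, 1, 0]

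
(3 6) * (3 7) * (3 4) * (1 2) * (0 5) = (0 5)(1 2)(3 6 7 4)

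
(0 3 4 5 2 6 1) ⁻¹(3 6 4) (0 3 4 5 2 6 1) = (1 5 4) 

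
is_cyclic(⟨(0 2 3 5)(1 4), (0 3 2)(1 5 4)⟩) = no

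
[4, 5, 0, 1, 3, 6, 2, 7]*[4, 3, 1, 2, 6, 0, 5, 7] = [6, 0, 4, 3, 2, 5, 1, 7]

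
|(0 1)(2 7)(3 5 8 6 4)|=10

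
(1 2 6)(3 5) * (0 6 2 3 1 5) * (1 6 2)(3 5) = (0 2 1 5 6 3)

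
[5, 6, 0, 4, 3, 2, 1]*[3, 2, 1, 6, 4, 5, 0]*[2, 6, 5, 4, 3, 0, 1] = [0, 2, 4, 3, 1, 6, 5]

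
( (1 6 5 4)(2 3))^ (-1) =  (1 4 5 6)(2 3)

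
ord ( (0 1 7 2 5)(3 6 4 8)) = 20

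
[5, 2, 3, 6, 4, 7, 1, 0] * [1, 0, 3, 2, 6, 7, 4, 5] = [7, 3, 2, 4, 6, 5, 0, 1]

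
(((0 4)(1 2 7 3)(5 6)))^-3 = (0 4)(1 2 7 3)(5 6)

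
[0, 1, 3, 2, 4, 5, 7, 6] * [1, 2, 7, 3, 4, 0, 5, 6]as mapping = [0→1, 1→2, 2→3, 3→7, 4→4, 5→0, 6→6, 7→5]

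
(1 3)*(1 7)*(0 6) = (0 6)(1 3 7)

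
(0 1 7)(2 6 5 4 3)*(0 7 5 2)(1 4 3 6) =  (0 4 6 2 1 5 3)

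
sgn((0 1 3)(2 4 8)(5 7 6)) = 1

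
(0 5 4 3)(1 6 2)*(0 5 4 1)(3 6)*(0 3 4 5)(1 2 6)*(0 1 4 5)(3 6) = (1 5 2 6 3)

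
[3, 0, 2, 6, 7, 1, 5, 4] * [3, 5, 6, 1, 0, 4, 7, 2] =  [1, 3, 6, 7, 2, 5, 4, 0]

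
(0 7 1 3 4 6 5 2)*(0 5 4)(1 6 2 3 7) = (0 1 7 6 4 2 5 3)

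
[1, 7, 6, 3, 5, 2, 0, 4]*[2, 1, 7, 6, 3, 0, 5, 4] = [1, 4, 5, 6, 0, 7, 2, 3]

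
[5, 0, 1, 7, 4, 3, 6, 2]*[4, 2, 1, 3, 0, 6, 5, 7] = [6, 4, 2, 7, 0, 3, 5, 1]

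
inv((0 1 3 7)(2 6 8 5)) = (0 7 3 1)(2 5 8 6)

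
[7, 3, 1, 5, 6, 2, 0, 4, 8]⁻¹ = [6, 2, 5, 1, 7, 3, 4, 0, 8]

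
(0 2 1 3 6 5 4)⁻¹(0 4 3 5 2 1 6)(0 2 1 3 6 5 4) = (0 6 4 1 3 5 2)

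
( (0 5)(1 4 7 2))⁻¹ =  (0 5)(1 2 7 4)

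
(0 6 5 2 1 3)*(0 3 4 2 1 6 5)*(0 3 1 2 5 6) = (0 6 3 1 4 5 2)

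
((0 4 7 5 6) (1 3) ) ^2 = (0 7 6 4 5) 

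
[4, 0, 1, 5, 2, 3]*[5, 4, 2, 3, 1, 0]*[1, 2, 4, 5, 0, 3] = [2, 3, 0, 1, 4, 5]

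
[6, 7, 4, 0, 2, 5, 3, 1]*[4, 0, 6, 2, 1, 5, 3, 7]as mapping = [0→3, 1→7, 2→1, 3→4, 4→6, 5→5, 6→2, 7→0]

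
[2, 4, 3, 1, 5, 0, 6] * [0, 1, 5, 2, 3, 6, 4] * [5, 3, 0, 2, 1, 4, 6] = [4, 2, 0, 3, 6, 5, 1]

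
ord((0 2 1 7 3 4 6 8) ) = 8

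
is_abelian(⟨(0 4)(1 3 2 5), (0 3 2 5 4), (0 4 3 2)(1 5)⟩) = no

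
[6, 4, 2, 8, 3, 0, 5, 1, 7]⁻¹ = [5, 7, 2, 4, 1, 6, 0, 8, 3]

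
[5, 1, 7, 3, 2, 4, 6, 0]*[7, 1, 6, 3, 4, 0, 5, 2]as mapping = [0→0, 1→1, 2→2, 3→3, 4→6, 5→4, 6→5, 7→7]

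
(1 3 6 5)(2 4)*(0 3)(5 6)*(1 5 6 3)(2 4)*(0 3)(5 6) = (0 1 3 5 6)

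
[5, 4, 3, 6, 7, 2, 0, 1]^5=[0, 7, 2, 3, 1, 5, 6, 4]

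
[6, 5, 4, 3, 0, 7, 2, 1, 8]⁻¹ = [4, 7, 6, 3, 2, 1, 0, 5, 8]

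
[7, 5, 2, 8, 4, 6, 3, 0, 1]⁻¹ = [7, 8, 2, 6, 4, 1, 5, 0, 3]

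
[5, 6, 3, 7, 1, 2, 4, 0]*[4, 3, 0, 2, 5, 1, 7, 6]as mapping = [0→1, 1→7, 2→2, 3→6, 4→3, 5→0, 6→5, 7→4]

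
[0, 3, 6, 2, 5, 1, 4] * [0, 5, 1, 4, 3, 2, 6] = [0, 4, 6, 1, 2, 5, 3]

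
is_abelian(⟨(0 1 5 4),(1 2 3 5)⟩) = no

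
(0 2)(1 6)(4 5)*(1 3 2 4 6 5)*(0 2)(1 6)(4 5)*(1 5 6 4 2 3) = (0 6 1 2 3)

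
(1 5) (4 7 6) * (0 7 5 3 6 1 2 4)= (0 7 1 3 6) (2 4 5) 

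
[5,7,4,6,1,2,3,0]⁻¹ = [7,4,5,6,2,0,3,1]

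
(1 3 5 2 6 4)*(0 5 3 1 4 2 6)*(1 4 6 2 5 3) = (0 3 1 4 6 5 2)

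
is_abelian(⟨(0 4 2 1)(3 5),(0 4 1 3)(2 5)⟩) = no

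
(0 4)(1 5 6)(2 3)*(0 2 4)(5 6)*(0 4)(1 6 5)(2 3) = (0 4 3)(1 5)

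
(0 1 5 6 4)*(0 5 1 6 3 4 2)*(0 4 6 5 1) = (0 5 3 6 2 4 1)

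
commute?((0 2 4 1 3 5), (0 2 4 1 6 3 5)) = no:(0 2 4 1 3 5) * (0 2 4 1 6 3 5) = (0 4 6 3)(1 5 2), (0 2 4 1 6 3 5) * (0 2 4 1 3 5) = (0 4 3)(1 6 5 2)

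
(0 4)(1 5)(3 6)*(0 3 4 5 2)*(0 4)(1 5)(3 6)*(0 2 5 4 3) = (0 1 5 4 6 2 3)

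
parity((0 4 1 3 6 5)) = odd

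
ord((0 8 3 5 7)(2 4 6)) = 15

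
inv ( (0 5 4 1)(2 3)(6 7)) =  (0 1 4 5)(2 3)(6 7)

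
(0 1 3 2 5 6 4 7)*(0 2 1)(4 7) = (1 3)(2 5 6 7)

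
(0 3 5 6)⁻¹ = (0 6 5 3)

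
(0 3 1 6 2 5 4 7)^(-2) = (0 4 2 1)(3 7 5 6)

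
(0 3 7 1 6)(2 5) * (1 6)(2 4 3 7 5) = (0 7 6)(3 5 4)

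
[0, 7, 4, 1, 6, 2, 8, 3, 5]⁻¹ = [0, 3, 5, 7, 2, 8, 4, 1, 6]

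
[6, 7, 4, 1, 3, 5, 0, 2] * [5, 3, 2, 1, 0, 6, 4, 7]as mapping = [0→4, 1→7, 2→0, 3→3, 4→1, 5→6, 6→5, 7→2]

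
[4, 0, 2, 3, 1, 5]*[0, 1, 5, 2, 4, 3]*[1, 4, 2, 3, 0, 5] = [0, 1, 5, 2, 4, 3]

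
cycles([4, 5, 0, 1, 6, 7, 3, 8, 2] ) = (0 4 6 3 1 5 7 8 2)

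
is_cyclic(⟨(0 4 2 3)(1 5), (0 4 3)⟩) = no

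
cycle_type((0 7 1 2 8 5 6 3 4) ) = 9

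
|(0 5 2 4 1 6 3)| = 7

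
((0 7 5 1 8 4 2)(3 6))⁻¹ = (0 2 4 8 1 5 7)(3 6)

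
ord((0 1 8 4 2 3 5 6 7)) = 9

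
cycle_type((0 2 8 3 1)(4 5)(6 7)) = 2^2.5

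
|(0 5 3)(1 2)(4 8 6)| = 6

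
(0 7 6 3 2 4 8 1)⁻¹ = (0 1 8 4 2 3 6 7)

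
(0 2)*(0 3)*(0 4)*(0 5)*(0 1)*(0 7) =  (0 2 3 4 5 1 7)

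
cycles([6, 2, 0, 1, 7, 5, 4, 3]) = (0 6 4 7 3 1 2) 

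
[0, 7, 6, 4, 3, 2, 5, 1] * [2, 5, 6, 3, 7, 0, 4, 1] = [2, 1, 4, 7, 3, 6, 0, 5]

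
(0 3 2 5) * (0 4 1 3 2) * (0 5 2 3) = (0 3 5 4 1)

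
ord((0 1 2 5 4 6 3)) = 7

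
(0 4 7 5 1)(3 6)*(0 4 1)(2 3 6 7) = (0 1 4 2 3 7 5)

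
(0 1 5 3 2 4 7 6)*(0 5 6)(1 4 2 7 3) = (0 4 3 7)(1 6 5)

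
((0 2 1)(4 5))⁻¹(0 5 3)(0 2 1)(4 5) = (2 4 3)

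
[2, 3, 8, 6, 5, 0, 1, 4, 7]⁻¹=[5, 6, 0, 1, 7, 4, 3, 8, 2]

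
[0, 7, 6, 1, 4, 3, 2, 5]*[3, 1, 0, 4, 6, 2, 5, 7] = [3, 7, 5, 1, 6, 4, 0, 2]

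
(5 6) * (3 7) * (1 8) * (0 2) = (0 2)(1 8)(3 7)(5 6)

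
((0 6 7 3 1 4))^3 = (0 3)(1 6)(4 7)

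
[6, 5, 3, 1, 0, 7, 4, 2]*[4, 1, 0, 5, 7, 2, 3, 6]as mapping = [0→3, 1→2, 2→5, 3→1, 4→4, 5→6, 6→7, 7→0]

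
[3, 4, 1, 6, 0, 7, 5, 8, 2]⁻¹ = [4, 2, 8, 0, 1, 6, 3, 5, 7]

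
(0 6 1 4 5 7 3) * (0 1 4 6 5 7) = (0 5)(1 6 4 7 3)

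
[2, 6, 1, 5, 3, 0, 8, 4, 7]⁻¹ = [5, 2, 0, 4, 7, 3, 1, 8, 6]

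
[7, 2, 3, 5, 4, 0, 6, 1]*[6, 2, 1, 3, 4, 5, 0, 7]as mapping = [0→7, 1→1, 2→3, 3→5, 4→4, 5→6, 6→0, 7→2]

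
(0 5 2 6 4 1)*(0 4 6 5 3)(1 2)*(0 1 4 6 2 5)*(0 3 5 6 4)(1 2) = (0 5)(1 4 6)(2 3)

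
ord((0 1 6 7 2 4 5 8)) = 8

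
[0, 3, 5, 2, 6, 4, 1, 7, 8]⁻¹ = [0, 6, 3, 1, 5, 2, 4, 7, 8]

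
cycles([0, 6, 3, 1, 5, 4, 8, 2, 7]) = (1 6 8 7 2 3)(4 5)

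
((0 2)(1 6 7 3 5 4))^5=(0 2)(1 4 5 3 7 6)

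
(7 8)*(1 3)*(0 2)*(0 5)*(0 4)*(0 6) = (0 2 5 4 6)(1 3)(7 8)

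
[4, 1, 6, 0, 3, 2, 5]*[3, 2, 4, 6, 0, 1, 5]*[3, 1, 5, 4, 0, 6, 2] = [3, 5, 6, 4, 2, 0, 1]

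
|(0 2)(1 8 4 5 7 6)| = 6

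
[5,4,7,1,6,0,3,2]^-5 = [5,3,7,6,1,0,4,2]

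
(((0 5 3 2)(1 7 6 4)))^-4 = ()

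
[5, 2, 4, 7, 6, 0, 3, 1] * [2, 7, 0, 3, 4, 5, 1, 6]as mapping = [0→5, 1→0, 2→4, 3→6, 4→1, 5→2, 6→3, 7→7]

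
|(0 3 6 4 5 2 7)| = 7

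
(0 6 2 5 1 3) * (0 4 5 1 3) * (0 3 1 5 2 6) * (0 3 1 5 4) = (0 3)(2 4)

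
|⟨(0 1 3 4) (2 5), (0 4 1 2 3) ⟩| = 360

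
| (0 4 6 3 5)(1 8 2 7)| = 20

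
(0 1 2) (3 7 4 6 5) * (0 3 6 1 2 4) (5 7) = (0 2 3 5 6 7) (1 4) 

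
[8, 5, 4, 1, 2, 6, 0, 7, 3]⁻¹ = [6, 3, 4, 8, 2, 1, 5, 7, 0]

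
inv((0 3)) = (0 3)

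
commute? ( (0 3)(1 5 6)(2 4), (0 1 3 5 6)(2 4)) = no: (0 3)(1 5 6)(2 4)*(0 1 3 5 6)(2 4) = (0 5)(1 6 3), (0 1 3 5 6)(2 4)*(0 3)(1 5 6)(2 4) = (0 5 1)(3 6)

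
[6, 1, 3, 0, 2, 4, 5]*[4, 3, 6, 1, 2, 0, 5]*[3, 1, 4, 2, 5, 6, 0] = [6, 2, 1, 5, 0, 4, 3]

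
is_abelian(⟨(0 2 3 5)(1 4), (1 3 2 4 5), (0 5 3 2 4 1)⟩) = no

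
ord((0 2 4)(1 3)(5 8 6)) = 6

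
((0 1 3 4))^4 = ()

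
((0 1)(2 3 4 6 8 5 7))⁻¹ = (0 1)(2 7 5 8 6 4 3)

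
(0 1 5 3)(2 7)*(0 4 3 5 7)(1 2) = (0 2)(1 7)(3 4)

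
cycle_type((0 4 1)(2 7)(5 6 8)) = 2.3^2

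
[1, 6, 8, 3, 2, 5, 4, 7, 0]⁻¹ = [8, 0, 4, 3, 6, 5, 1, 7, 2]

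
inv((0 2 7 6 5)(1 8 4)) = (0 5 6 7 2)(1 4 8)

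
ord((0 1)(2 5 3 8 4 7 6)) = 14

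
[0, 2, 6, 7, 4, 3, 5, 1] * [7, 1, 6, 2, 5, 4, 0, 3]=[7, 6, 0, 3, 5, 2, 4, 1]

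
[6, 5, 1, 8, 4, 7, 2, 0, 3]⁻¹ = [7, 2, 6, 8, 4, 1, 0, 5, 3]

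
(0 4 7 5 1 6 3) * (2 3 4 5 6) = (0 5 1 2 3)(4 7 6)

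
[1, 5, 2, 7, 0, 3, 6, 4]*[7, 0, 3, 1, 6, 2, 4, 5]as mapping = [0→0, 1→2, 2→3, 3→5, 4→7, 5→1, 6→4, 7→6]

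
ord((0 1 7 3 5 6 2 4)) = 8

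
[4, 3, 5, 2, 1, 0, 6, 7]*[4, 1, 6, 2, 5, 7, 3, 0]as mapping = [0→5, 1→2, 2→7, 3→6, 4→1, 5→4, 6→3, 7→0]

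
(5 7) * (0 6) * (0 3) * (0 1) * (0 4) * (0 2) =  (0 6 3 1 4 2)(5 7)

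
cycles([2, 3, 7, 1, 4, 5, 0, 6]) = (0 2 7 6)(1 3)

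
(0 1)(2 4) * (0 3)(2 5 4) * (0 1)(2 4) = (1 3)(2 4 5)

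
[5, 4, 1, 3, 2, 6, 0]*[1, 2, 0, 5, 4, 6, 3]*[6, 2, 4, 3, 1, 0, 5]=[5, 1, 4, 0, 6, 3, 2]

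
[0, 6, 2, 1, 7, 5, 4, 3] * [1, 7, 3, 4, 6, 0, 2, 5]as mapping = [0→1, 1→2, 2→3, 3→7, 4→5, 5→0, 6→6, 7→4]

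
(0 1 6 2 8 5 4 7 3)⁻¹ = (0 3 7 4 5 8 2 6 1)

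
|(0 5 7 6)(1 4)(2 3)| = 4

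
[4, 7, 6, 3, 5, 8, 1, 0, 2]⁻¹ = [7, 6, 8, 3, 0, 4, 2, 1, 5]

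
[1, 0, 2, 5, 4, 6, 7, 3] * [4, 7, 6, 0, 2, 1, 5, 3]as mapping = [0→7, 1→4, 2→6, 3→1, 4→2, 5→5, 6→3, 7→0]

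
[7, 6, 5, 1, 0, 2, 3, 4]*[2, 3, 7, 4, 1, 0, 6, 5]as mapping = [0→5, 1→6, 2→0, 3→3, 4→2, 5→7, 6→4, 7→1]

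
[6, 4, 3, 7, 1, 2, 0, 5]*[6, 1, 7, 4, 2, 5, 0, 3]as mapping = [0→0, 1→2, 2→4, 3→3, 4→1, 5→7, 6→6, 7→5]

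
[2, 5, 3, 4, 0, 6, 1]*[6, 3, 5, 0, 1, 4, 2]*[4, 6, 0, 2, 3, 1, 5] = [1, 3, 4, 6, 5, 0, 2] 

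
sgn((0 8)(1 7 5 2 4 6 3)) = -1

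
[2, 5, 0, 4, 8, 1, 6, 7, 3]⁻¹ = [2, 5, 0, 8, 3, 1, 6, 7, 4]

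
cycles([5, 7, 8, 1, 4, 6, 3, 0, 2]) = (0 5 6 3 1 7)(2 8)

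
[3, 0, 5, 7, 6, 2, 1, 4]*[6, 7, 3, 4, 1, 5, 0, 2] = [4, 6, 5, 2, 0, 3, 7, 1]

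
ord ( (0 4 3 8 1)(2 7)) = 10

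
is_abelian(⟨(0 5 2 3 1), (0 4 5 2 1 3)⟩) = no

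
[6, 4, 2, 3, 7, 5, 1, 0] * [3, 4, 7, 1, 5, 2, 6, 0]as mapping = [0→6, 1→5, 2→7, 3→1, 4→0, 5→2, 6→4, 7→3]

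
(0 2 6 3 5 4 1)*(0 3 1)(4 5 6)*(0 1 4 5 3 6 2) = (1 6 4)(2 5 3)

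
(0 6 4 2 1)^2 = (0 4 1 6 2)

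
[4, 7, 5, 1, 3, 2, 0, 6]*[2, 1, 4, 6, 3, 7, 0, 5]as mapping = [0→3, 1→5, 2→7, 3→1, 4→6, 5→4, 6→2, 7→0]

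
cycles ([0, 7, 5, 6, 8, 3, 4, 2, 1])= (1 7 2 5 3 6 4 8)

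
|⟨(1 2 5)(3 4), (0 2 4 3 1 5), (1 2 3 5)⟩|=720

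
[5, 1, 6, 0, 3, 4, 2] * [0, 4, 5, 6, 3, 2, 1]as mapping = [0→2, 1→4, 2→1, 3→0, 4→6, 5→3, 6→5]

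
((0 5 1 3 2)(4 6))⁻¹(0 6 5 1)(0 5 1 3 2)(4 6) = (1 3 5 4)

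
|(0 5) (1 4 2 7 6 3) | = 6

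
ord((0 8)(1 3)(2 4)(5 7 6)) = 6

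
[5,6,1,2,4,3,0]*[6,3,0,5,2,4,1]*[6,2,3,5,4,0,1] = [4,2,5,6,3,0,1]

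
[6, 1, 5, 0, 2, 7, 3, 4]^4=[6, 1, 2, 0, 4, 5, 3, 7]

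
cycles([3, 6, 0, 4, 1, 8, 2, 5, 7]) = (0 3 4 1 6 2)(5 8 7)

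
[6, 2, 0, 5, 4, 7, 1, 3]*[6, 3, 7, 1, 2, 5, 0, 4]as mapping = [0→0, 1→7, 2→6, 3→5, 4→2, 5→4, 6→3, 7→1]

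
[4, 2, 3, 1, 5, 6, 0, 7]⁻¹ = [6, 3, 1, 2, 0, 4, 5, 7]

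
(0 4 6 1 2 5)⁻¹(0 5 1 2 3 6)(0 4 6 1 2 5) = (0 2 5 3 1 4)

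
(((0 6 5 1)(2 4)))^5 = (0 6 5 1)(2 4)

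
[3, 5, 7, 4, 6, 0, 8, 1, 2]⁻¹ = [5, 7, 8, 0, 3, 1, 4, 2, 6]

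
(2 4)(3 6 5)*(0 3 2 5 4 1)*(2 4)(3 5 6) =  (0 5 4 6 2 1)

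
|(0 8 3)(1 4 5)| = 3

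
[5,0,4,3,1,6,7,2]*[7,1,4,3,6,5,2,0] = [5,7,6,3,1,2,0,4]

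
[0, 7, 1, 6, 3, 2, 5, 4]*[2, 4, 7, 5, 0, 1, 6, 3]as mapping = [0→2, 1→3, 2→4, 3→6, 4→5, 5→7, 6→1, 7→0]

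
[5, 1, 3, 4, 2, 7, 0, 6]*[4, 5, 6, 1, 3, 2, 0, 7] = [2, 5, 1, 3, 6, 7, 4, 0]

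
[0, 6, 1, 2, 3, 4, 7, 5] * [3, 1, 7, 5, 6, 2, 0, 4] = [3, 0, 1, 7, 5, 6, 4, 2]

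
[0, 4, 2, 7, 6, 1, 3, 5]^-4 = [0, 6, 2, 5, 3, 4, 7, 1]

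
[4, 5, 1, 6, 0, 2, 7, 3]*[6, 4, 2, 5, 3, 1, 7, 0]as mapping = [0→3, 1→1, 2→4, 3→7, 4→6, 5→2, 6→0, 7→5]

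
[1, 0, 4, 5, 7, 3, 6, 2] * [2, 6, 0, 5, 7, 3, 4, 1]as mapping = [0→6, 1→2, 2→7, 3→3, 4→1, 5→5, 6→4, 7→0]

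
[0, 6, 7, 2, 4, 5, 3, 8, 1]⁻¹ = [0, 8, 3, 6, 4, 5, 1, 2, 7]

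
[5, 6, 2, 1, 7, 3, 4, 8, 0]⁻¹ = [8, 3, 2, 5, 6, 0, 1, 4, 7]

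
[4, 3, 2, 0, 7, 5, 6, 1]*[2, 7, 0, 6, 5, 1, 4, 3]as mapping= [0→5, 1→6, 2→0, 3→2, 4→3, 5→1, 6→4, 7→7]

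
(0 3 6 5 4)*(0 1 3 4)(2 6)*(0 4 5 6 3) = (0 5 4 1)(2 3)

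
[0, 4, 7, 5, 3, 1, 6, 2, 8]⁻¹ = [0, 5, 7, 4, 1, 3, 6, 2, 8]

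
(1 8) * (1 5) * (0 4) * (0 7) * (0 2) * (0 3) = (0 4 7 2 3)(1 8 5)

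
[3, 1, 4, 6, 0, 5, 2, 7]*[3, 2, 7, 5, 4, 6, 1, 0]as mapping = [0→5, 1→2, 2→4, 3→1, 4→3, 5→6, 6→7, 7→0]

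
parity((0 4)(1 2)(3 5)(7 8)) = even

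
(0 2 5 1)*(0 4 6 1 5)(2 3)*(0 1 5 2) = (0 3)(1 4 6 5 2)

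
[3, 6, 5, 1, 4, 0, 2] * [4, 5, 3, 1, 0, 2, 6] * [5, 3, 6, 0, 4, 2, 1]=[3, 1, 6, 2, 5, 4, 0]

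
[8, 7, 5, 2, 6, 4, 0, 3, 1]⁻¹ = [6, 8, 3, 7, 5, 2, 4, 1, 0]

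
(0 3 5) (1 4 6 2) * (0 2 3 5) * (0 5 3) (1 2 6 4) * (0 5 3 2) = (0 2) (5 6) 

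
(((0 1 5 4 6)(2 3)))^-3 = (0 5 6 1 4)(2 3)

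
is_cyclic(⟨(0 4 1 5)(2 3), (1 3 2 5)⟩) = no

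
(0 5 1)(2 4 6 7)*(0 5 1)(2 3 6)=(0 1 5)(2 4)(3 6 7)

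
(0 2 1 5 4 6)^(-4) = (0 1 4)(2 5 6)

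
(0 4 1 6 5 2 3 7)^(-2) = (0 3 5 1)(2 6 4 7)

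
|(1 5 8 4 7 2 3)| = 7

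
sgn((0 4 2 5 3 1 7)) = 1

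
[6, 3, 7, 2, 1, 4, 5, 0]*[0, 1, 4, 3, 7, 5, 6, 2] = [6, 3, 2, 4, 1, 7, 5, 0]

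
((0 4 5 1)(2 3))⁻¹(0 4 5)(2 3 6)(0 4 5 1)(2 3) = (1 4 5)(2 6 3)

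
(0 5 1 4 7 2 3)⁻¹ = (0 3 2 7 4 1 5)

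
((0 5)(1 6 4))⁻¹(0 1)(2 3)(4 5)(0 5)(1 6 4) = (0 1)(2 3)(5 6)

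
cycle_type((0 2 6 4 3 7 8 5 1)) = 9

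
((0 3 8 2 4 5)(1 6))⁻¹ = (0 5 4 2 8 3)(1 6)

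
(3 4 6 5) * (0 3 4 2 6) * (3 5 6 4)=(0 5 3 2 4)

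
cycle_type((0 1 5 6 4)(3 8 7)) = 3.5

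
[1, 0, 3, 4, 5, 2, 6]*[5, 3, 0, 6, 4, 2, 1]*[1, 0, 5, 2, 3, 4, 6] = [2, 4, 6, 3, 5, 1, 0]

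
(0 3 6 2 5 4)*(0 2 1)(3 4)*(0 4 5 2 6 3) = (0 5)(1 4 6)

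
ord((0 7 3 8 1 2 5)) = 7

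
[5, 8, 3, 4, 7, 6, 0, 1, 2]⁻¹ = [6, 7, 8, 2, 3, 0, 5, 4, 1]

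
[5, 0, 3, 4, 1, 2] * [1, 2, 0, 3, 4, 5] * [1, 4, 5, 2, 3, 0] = [0, 4, 2, 3, 5, 1]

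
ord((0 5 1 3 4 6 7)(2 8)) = 14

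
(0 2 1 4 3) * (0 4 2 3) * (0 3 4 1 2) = (0 4 3 1)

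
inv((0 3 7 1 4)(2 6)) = (0 4 1 7 3)(2 6)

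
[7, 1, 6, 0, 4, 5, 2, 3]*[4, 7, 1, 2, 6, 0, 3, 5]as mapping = [0→5, 1→7, 2→3, 3→4, 4→6, 5→0, 6→1, 7→2]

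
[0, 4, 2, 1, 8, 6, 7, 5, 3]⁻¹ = [0, 3, 2, 8, 1, 7, 5, 6, 4]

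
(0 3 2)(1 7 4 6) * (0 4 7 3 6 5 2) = (0 6 1 3)(2 4 5)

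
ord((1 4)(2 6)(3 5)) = 2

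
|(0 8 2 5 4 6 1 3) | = 8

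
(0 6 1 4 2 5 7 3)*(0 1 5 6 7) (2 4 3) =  (0 7 2 6 5) (1 3) 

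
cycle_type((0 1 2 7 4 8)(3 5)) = 2.6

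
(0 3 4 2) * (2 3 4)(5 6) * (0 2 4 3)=(0 3 4)(5 6)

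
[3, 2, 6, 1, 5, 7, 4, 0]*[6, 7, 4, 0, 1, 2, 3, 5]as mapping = [0→0, 1→4, 2→3, 3→7, 4→2, 5→5, 6→1, 7→6]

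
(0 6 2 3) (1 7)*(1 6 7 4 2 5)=(0 7 6 5 1 4 2 3) 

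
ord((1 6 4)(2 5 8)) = 3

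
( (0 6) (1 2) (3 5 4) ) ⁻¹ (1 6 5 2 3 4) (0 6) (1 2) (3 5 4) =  (0 4 1 5 3 2) 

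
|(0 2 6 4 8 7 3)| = 7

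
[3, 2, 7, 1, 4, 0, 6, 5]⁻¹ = [5, 3, 1, 0, 4, 7, 6, 2]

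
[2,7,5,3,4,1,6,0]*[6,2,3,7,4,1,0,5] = [3,5,1,7,4,2,0,6]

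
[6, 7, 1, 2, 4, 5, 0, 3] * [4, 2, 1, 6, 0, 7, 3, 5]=[3, 5, 2, 1, 0, 7, 4, 6]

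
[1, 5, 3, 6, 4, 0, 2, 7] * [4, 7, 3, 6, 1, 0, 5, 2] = [7, 0, 6, 5, 1, 4, 3, 2]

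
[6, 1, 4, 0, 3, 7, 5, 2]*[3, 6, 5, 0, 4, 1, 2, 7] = [2, 6, 4, 3, 0, 7, 1, 5]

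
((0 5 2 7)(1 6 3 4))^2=(0 2)(1 3)(4 6)(5 7)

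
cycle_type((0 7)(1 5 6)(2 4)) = 2^2.3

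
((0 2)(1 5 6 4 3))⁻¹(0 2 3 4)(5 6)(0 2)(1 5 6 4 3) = (0 1 3 2)(4 6)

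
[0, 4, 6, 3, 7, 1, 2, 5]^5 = [0, 4, 6, 3, 7, 1, 2, 5]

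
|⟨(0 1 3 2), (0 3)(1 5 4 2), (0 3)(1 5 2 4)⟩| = 720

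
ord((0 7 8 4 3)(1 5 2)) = 15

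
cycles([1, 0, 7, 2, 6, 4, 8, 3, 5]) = (0 1)(2 7 3)(4 6 8 5)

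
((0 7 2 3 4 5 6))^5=(0 5 3 7 6 4 2)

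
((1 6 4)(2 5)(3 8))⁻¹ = (1 4 6)(2 5)(3 8)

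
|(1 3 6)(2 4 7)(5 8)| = 6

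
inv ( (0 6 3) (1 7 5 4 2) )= (0 3 6) (1 2 4 5 7) 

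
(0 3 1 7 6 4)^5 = (0 4 6 7 1 3)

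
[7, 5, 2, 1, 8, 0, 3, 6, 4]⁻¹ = [5, 3, 2, 6, 8, 1, 7, 0, 4]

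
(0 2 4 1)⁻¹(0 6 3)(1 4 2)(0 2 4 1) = (0 1 4)(2 6 3)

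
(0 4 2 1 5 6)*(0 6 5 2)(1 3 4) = (0 1 2 3 4)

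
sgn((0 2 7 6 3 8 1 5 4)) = 1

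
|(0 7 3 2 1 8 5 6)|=8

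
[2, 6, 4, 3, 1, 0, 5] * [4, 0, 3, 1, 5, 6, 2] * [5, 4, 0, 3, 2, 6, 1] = [3, 0, 6, 4, 5, 2, 1]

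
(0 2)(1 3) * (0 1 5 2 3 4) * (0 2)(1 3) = (0 1 4 2 3 5)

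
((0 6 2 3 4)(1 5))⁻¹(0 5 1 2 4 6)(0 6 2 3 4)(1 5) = (0 2 6 1 5 3)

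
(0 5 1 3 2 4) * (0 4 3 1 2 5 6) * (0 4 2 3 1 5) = (0 6 4 2 1 5 3)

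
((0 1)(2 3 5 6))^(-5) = (0 1)(2 6 5 3)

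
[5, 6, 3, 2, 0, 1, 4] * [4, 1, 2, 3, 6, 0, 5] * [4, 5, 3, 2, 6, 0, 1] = [4, 0, 2, 3, 6, 5, 1]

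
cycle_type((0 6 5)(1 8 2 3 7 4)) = 3.6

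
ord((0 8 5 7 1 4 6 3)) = 8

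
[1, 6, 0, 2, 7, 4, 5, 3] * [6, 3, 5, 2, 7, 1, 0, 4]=[3, 0, 6, 5, 4, 7, 1, 2]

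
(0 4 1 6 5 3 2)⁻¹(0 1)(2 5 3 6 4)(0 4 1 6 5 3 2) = (0 3 2 5 1)(4 6)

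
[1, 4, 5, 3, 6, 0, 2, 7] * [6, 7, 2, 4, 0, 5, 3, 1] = [7, 0, 5, 4, 3, 6, 2, 1]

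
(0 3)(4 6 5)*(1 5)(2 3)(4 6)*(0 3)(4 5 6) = (0 2)(1 6)(4 5)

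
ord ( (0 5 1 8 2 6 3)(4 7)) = 14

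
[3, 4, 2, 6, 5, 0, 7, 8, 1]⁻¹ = [5, 8, 2, 0, 1, 4, 3, 6, 7]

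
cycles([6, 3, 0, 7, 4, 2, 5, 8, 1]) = (0 6 5 2)(1 3 7 8)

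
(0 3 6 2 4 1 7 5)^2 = (0 6 4 7)(1 5 3 2)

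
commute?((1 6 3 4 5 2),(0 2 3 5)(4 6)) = no:(1 6 3 4 5 2) * (0 2 3 5)(4 6) = (0 2 1 4)(3 6 5),(0 2 3 5)(4 6) * (1 6 3 4 5 2) = (0 1 6 5)(2 4 3)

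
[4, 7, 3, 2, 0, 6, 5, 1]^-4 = [0, 1, 2, 3, 4, 5, 6, 7]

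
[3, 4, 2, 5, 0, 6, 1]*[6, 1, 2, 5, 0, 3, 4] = [5, 0, 2, 3, 6, 4, 1]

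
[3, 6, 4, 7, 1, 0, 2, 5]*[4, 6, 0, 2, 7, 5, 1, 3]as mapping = [0→2, 1→1, 2→7, 3→3, 4→6, 5→4, 6→0, 7→5]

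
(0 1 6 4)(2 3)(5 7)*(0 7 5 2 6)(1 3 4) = (0 3 6 1)(2 4 7)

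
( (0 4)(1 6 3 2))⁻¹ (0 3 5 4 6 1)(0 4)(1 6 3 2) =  (0 3 6 4 2 5)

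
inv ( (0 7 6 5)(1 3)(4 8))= (0 5 6 7)(1 3)(4 8)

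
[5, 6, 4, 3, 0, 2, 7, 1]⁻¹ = [4, 7, 5, 3, 2, 0, 1, 6]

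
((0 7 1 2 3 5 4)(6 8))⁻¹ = (0 4 5 3 2 1 7)(6 8)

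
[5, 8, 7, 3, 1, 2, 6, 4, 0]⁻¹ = [8, 4, 5, 3, 7, 0, 6, 2, 1]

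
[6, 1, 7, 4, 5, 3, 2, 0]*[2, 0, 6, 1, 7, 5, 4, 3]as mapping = [0→4, 1→0, 2→3, 3→7, 4→5, 5→1, 6→6, 7→2]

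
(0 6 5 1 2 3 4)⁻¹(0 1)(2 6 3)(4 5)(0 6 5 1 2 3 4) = (0 1)(2 6)(3 5 4)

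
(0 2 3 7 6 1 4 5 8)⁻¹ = (0 8 5 4 1 6 7 3 2)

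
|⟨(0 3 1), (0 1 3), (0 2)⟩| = 24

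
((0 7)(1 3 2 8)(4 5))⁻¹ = (0 7)(1 8 2 3)(4 5)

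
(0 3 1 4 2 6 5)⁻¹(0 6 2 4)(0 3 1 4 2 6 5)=(2 3 5 6)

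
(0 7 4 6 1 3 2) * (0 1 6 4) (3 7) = (0 3 2 1 7) 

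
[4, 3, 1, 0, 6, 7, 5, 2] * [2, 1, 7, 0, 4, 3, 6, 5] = [4, 0, 1, 2, 6, 5, 3, 7]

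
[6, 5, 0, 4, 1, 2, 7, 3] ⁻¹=[2, 4, 5, 7, 3, 1, 0, 6] 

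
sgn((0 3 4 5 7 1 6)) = 1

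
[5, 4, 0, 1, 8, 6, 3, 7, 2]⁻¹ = [2, 3, 8, 6, 1, 0, 5, 7, 4]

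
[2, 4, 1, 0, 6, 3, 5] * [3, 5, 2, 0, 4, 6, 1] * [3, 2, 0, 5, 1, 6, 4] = [0, 1, 6, 5, 2, 3, 4]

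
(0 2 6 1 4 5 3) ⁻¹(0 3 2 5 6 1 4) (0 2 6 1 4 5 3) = (0 6 3 1 4 5 2) 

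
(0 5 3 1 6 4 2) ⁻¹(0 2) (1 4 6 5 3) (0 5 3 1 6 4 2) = (0 5) (1 6 2 4 3) 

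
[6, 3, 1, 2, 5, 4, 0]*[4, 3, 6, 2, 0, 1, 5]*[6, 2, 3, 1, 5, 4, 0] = [4, 3, 1, 0, 2, 6, 5]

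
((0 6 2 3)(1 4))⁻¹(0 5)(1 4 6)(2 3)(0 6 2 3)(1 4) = (0 3)(1 2 4)(5 6)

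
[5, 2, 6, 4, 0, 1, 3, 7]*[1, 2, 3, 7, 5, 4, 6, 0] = [4, 3, 6, 5, 1, 2, 7, 0]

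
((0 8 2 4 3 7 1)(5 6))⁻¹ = (0 1 7 3 4 2 8)(5 6)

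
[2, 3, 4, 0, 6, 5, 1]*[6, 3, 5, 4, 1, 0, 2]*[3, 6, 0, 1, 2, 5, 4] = [5, 2, 6, 4, 0, 3, 1]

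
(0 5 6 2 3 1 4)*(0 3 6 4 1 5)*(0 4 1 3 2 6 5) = (0 4 2 5 1 3)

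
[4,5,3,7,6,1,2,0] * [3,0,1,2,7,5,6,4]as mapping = [0→7,1→5,2→2,3→4,4→6,5→0,6→1,7→3]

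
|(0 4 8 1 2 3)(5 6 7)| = 6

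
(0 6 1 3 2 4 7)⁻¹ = (0 7 4 2 3 1 6)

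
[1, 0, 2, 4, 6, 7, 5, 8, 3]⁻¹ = [1, 0, 2, 8, 3, 6, 4, 5, 7]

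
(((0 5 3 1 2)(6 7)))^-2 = (0 1 5 2 3)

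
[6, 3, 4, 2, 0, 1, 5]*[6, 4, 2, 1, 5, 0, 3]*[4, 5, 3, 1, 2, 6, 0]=[1, 5, 6, 3, 0, 2, 4]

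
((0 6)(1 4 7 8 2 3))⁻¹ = (0 6)(1 3 2 8 7 4)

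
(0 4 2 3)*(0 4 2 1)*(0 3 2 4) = (0 4 1 3)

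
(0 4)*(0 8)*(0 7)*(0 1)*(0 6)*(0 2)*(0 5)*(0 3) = (0 4 8 7 1 6 2 5 3)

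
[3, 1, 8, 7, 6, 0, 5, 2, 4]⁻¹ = [5, 1, 7, 0, 8, 6, 4, 3, 2]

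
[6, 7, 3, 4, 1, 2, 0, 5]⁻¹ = [6, 4, 5, 2, 3, 7, 0, 1]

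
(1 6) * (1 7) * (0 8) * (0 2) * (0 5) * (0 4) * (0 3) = (0 8 2 5 4 3) (1 6 7) 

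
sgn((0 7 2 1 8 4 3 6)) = -1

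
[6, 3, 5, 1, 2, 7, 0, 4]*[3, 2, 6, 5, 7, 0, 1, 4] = [1, 5, 0, 2, 6, 4, 3, 7]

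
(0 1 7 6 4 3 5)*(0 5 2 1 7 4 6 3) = (0 7 3 2 1 4)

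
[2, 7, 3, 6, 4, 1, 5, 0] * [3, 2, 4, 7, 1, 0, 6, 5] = [4, 5, 7, 6, 1, 2, 0, 3]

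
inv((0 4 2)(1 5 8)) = (0 2 4)(1 8 5)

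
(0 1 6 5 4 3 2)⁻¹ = (0 2 3 4 5 6 1)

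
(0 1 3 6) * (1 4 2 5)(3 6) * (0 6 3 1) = (0 4 2 5)(1 3)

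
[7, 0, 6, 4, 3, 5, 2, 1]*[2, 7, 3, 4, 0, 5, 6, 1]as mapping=[0→1, 1→2, 2→6, 3→0, 4→4, 5→5, 6→3, 7→7]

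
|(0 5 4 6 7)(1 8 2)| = 15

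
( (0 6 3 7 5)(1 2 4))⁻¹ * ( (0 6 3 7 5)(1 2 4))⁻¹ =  (0 7 6 5 3)(1 2 4)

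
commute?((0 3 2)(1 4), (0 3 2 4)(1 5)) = no:(0 3 2)(1 4)*(0 3 2 4)(1 5) = (0 2 3 4 5 1), (0 3 2 4)(1 5)*(0 3 2)(1 4) = (0 2 1 5 4 3)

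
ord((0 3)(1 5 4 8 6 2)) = 6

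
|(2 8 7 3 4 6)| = 6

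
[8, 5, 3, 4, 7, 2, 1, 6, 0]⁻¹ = [8, 6, 5, 2, 3, 1, 7, 4, 0]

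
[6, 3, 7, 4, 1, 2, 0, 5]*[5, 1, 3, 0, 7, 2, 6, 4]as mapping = [0→6, 1→0, 2→4, 3→7, 4→1, 5→3, 6→5, 7→2]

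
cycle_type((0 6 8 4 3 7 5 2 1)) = 9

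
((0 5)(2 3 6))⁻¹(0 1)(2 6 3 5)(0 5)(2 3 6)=(0 3 2 6)(1 5)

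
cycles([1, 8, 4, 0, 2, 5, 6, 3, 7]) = (0 1 8 7 3)(2 4)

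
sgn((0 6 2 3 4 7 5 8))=-1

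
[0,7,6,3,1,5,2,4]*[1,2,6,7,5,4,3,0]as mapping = [0→1,1→0,2→3,3→7,4→2,5→4,6→6,7→5]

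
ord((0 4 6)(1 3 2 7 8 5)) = 6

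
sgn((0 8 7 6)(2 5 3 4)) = 1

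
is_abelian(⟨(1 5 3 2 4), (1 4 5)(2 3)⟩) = no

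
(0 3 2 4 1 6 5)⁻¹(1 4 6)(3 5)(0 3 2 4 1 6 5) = (0 2)(1 5 6)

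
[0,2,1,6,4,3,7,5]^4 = [0,1,2,3,4,5,6,7]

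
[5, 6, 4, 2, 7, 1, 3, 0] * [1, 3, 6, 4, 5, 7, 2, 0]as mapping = [0→7, 1→2, 2→5, 3→6, 4→0, 5→3, 6→4, 7→1]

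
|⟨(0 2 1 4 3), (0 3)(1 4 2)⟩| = 120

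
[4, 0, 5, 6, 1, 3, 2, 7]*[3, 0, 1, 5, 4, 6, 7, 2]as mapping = [0→4, 1→3, 2→6, 3→7, 4→0, 5→5, 6→1, 7→2]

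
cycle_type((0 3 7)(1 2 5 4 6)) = 3.5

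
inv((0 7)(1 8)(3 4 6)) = (0 7)(1 8)(3 6 4)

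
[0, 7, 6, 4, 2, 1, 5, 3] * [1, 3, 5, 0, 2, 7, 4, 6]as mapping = [0→1, 1→6, 2→4, 3→2, 4→5, 5→3, 6→7, 7→0]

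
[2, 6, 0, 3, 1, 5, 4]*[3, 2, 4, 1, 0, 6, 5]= [4, 5, 3, 1, 2, 6, 0]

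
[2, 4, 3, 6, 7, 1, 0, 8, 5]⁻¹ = [6, 5, 0, 2, 1, 8, 3, 4, 7]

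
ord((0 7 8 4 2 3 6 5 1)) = 9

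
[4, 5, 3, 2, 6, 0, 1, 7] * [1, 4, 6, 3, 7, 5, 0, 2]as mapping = [0→7, 1→5, 2→3, 3→6, 4→0, 5→1, 6→4, 7→2]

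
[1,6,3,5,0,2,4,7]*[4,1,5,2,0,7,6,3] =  [1,6,2,7,4,5,0,3]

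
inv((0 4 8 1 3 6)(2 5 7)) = (0 6 3 1 8 4)(2 7 5)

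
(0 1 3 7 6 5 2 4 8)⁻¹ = (0 8 4 2 5 6 7 3 1)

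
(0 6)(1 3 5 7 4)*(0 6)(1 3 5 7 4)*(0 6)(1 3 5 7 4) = (0 6)(1 7 3 4 5)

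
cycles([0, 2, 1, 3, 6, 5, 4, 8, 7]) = (1 2)(4 6)(7 8)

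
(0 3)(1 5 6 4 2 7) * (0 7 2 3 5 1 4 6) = (0 5)(3 7 4)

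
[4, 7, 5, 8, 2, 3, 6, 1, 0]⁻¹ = [8, 7, 4, 5, 0, 2, 6, 1, 3]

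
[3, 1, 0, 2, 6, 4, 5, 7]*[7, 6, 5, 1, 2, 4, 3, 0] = [1, 6, 7, 5, 3, 2, 4, 0]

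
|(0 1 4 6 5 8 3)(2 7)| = 14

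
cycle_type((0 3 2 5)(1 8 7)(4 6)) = 2.3.4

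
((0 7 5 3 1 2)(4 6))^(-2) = (0 1 5)(2 3 7)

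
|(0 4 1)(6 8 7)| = 3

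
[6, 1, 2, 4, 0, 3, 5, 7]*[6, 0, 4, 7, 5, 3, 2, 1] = [2, 0, 4, 5, 6, 7, 3, 1]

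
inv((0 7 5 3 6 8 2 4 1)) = (0 1 4 2 8 6 3 5 7)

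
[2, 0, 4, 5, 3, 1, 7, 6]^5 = [1, 5, 0, 4, 2, 3, 7, 6]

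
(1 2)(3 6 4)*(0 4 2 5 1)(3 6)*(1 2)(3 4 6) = (0 6 1 5 2)(3 4)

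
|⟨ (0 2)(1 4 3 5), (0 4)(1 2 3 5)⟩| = 36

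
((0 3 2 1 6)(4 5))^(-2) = (0 1 3 6 2)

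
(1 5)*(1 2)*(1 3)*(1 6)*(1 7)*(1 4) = (1 5 2 3 6 7 4)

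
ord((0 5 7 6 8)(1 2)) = 10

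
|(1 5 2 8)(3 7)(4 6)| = 4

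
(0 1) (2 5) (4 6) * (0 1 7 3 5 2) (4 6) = (0 7 3 5) 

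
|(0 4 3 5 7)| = 5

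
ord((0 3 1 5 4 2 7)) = 7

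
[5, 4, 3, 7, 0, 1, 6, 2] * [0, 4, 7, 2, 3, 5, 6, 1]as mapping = [0→5, 1→3, 2→2, 3→1, 4→0, 5→4, 6→6, 7→7]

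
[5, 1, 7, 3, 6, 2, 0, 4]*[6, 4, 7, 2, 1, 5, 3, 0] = [5, 4, 0, 2, 3, 7, 6, 1]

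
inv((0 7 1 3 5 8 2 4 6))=(0 6 4 2 8 5 3 1 7)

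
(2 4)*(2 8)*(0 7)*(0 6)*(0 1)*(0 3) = (0 7 6 1 3) (2 4 8) 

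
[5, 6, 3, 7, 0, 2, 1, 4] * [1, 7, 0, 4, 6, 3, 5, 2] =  [3, 5, 4, 2, 1, 0, 7, 6]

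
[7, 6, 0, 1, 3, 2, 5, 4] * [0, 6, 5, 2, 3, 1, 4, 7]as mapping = [0→7, 1→4, 2→0, 3→6, 4→2, 5→5, 6→1, 7→3]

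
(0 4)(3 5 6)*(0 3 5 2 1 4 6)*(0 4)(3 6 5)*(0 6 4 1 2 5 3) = (0 3 5 1 6)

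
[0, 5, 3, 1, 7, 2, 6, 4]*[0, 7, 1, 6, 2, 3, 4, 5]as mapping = [0→0, 1→3, 2→6, 3→7, 4→5, 5→1, 6→4, 7→2]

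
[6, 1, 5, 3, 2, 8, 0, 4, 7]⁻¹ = [6, 1, 4, 3, 7, 2, 0, 8, 5]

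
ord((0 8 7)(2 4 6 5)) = 12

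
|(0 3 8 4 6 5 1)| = 7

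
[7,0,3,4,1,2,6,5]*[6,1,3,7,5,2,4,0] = [0,6,7,5,1,3,4,2]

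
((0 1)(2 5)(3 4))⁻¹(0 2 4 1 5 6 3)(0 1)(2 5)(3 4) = (0 2 6 4 1 5 3)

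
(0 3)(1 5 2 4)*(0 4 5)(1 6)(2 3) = (0 2 5 3 4 6 1)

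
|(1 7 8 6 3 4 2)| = 7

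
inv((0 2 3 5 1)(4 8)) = (0 1 5 3 2)(4 8)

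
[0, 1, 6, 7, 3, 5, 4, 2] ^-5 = [0, 1, 2, 3, 4, 5, 6, 7] 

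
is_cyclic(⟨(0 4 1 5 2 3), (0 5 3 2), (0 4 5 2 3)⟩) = no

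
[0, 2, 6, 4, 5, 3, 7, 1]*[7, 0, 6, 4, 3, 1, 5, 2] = [7, 6, 5, 3, 1, 4, 2, 0]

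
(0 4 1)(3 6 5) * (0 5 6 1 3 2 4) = (1 5 2 4 3)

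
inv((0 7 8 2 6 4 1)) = (0 1 4 6 2 8 7)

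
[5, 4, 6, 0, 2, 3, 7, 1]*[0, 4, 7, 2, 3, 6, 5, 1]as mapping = [0→6, 1→3, 2→5, 3→0, 4→7, 5→2, 6→1, 7→4]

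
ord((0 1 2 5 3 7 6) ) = 7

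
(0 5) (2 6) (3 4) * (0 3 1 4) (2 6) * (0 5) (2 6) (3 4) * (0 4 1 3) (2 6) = (0 4 3 5 1) 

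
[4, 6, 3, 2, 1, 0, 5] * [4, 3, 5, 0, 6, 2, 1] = [6, 1, 0, 5, 3, 4, 2]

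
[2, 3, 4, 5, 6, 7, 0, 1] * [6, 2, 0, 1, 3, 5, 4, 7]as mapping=[0→0, 1→1, 2→3, 3→5, 4→4, 5→7, 6→6, 7→2]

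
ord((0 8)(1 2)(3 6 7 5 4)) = 10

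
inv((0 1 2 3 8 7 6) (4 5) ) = (0 6 7 8 3 2 1) (4 5) 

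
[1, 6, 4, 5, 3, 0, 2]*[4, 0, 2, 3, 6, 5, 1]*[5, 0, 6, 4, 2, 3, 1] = [5, 0, 1, 3, 4, 2, 6] 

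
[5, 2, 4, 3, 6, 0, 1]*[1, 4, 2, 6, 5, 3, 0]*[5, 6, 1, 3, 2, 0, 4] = [3, 1, 0, 4, 5, 6, 2]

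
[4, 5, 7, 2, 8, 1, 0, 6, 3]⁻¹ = [6, 5, 3, 8, 0, 1, 7, 2, 4]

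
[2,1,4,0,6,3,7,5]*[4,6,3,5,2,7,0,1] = [3,6,2,4,0,5,1,7]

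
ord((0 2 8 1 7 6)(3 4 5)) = 6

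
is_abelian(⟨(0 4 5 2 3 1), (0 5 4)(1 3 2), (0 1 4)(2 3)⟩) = no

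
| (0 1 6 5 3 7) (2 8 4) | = 6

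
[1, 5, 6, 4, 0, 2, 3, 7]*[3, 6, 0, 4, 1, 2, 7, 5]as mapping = [0→6, 1→2, 2→7, 3→1, 4→3, 5→0, 6→4, 7→5]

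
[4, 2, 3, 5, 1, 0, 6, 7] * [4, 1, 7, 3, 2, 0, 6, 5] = [2, 7, 3, 0, 1, 4, 6, 5]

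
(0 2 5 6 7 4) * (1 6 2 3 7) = (0 3 7 4)(1 6)(2 5)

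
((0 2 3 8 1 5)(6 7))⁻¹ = (0 5 1 8 3 2)(6 7)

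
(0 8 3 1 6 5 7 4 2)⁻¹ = (0 2 4 7 5 6 1 3 8)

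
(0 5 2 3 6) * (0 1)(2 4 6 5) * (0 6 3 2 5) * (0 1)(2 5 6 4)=(0 6)(1 4 3)(2 5)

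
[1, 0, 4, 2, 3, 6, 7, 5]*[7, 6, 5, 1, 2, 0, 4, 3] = [6, 7, 2, 5, 1, 4, 3, 0]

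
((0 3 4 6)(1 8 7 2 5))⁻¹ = (0 6 4 3)(1 5 2 7 8)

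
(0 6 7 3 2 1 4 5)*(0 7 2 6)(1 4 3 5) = (1 3 6 2 4)(5 7)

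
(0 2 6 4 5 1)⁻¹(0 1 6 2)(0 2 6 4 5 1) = (0 4 6 2)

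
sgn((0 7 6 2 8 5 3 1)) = -1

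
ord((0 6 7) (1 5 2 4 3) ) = 15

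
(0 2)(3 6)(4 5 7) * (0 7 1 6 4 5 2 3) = (0 3 4 2 7 5 1 6)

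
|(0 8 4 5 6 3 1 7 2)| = 9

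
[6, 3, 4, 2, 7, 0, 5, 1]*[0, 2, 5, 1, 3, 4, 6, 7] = [6, 1, 3, 5, 7, 0, 4, 2]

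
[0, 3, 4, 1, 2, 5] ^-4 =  [0, 1, 2, 3, 4, 5] 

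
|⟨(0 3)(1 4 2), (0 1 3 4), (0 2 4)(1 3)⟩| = 120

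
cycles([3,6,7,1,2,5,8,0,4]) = (0 3 1 6 8 4 2 7)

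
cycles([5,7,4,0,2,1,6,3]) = (0 5 1 7 3)(2 4)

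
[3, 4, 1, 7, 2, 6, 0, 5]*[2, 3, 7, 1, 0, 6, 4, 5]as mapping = [0→1, 1→0, 2→3, 3→5, 4→7, 5→4, 6→2, 7→6]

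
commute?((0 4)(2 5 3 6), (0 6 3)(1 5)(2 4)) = no:(0 4)(2 5 3 6) * (0 6 3)(1 5)(2 4) = (0 2 1 5)(4 6), (0 6 3)(1 5)(2 4) * (0 4)(2 5 3 6) = (0 2)(1 3 4 5)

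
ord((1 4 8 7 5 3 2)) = 7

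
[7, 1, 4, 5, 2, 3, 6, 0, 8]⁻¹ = [7, 1, 4, 5, 2, 3, 6, 0, 8]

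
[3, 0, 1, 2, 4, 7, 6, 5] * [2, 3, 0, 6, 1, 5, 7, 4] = [6, 2, 3, 0, 1, 4, 7, 5]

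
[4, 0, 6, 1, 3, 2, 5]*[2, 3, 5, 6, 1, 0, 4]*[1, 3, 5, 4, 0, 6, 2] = [3, 5, 0, 4, 2, 6, 1] 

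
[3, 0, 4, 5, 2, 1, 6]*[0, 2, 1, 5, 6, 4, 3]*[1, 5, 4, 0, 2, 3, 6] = [3, 1, 6, 2, 5, 4, 0]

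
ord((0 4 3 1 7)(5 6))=10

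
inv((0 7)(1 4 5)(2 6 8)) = (0 7)(1 5 4)(2 8 6)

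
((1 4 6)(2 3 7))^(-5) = (1 4 6)(2 3 7)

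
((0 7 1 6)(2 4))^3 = (0 6 1 7)(2 4)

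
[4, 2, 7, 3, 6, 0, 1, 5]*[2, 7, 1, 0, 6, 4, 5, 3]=[6, 1, 3, 0, 5, 2, 7, 4] 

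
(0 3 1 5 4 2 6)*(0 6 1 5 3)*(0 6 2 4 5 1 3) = (0 6 2 3 1)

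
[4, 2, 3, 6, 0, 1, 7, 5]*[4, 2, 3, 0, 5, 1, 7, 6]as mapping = [0→5, 1→3, 2→0, 3→7, 4→4, 5→2, 6→6, 7→1]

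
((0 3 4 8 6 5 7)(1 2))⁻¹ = (0 7 5 6 8 4 3)(1 2)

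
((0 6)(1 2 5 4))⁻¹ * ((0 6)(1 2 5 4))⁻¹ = (1 5)(2 4)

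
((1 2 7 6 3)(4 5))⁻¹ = (1 3 6 7 2)(4 5)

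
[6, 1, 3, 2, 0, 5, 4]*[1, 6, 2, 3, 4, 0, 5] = [5, 6, 3, 2, 1, 0, 4]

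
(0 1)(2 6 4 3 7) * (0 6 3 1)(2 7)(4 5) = (1 6 5 4)(2 3)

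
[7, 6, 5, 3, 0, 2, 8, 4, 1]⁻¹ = [4, 8, 5, 3, 7, 2, 1, 0, 6]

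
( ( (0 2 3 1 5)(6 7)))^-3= (0 3 5 2 1)(6 7)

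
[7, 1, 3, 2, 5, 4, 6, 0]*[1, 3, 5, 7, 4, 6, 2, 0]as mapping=[0→0, 1→3, 2→7, 3→5, 4→6, 5→4, 6→2, 7→1]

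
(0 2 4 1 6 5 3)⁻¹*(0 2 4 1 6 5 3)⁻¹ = (0 5 1 2 3 6 4)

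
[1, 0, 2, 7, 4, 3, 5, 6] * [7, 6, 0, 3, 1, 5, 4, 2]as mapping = [0→6, 1→7, 2→0, 3→2, 4→1, 5→3, 6→5, 7→4]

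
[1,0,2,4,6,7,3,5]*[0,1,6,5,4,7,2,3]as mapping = [0→1,1→0,2→6,3→4,4→2,5→3,6→5,7→7]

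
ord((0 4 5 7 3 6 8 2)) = 8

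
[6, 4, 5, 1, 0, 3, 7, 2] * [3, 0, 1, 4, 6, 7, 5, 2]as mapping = [0→5, 1→6, 2→7, 3→0, 4→3, 5→4, 6→2, 7→1]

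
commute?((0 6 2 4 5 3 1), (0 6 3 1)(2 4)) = no:(0 6 2 4 5 3 1)*(0 6 3 1)(2 4) = (0 3)(1 6 4 5), (0 6 3 1)(2 4)*(0 6 2 4 5 3 1) = (0 2 5 3)(1 6)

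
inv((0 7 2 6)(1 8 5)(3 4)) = (0 6 2 7)(1 5 8)(3 4)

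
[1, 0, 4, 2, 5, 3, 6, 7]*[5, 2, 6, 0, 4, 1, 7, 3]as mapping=[0→2, 1→5, 2→4, 3→6, 4→1, 5→0, 6→7, 7→3]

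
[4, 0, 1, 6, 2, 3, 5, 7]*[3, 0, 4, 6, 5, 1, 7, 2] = [5, 3, 0, 7, 4, 6, 1, 2]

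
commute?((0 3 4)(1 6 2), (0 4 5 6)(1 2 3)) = no:(0 3 4)(1 6 2)*(0 4 5 6)(1 2 3) = (0 1)(3 5 6), (0 4 5 6)(1 2 3)*(0 3 4)(1 6 2) = (2 4 5)(3 6)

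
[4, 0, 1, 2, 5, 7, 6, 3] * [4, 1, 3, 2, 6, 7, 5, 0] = [6, 4, 1, 3, 7, 0, 5, 2]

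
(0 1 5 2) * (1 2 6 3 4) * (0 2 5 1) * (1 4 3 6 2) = (0 5 2 1 4)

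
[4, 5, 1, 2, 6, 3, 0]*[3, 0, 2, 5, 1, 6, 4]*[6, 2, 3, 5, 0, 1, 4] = [2, 4, 6, 3, 0, 1, 5]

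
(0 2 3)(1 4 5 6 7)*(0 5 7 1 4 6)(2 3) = (0 3 5)(1 6)(4 7)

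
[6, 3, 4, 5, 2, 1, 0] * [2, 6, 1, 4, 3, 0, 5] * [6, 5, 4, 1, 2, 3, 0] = [3, 2, 1, 6, 5, 0, 4]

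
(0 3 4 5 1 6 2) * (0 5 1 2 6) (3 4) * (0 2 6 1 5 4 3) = (0 3) (1 2 4 5 6) 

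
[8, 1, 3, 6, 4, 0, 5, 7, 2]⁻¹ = [5, 1, 8, 2, 4, 6, 3, 7, 0]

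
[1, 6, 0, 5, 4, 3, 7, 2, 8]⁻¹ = [2, 0, 7, 5, 4, 3, 1, 6, 8]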